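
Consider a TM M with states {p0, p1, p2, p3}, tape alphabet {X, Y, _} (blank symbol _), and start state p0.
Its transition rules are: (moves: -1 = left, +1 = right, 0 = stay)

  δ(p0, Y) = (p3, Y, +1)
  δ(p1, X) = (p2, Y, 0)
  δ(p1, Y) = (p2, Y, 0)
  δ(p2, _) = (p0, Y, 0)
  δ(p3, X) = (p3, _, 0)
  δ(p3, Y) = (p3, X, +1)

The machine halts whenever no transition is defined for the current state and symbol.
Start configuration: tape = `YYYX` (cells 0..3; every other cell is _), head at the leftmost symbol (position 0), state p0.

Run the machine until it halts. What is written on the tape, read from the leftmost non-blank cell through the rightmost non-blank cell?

YXX

state=p0 head=0 tape=[Y]YYX   (p0,Y)→(p3,Y,+1)
state=p3 head=1 tape=Y[Y]YX   (p3,Y)→(p3,X,+1)
state=p3 head=2 tape=YX[Y]X   (p3,Y)→(p3,X,+1)
state=p3 head=3 tape=YXX[X]   (p3,X)→(p3,_,0)
state=p3 head=3 tape=YXX[_]
The non-blank tape span at halt is YXX.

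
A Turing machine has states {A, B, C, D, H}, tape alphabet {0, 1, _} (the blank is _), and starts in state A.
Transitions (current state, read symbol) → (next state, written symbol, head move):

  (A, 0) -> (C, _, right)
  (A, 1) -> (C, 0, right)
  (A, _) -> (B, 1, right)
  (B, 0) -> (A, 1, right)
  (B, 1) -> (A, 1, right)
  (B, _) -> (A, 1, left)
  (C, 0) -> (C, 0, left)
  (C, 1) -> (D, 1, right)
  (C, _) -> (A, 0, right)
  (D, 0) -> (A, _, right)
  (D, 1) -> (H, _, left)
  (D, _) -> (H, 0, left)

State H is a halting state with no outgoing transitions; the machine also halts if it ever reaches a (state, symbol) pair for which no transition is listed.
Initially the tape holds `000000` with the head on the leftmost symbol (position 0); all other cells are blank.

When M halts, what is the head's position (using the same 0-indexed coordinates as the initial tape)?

state=A head=0 tape=[0]00000____   (A,0)→(C,_,right)
state=C head=1 tape=_[0]0000____   (C,0)→(C,0,left)
state=C head=0 tape=[_]00000____   (C,_)→(A,0,right)
state=A head=1 tape=0[0]0000____   (A,0)→(C,_,right)
state=C head=2 tape=0_[0]000____   (C,0)→(C,0,left)
state=C head=1 tape=0[_]0000____   (C,_)→(A,0,right)
state=A head=2 tape=00[0]000____   (A,0)→(C,_,right)
state=C head=3 tape=00_[0]00____   (C,0)→(C,0,left)
state=C head=2 tape=00[_]000____   (C,_)→(A,0,right)
state=A head=3 tape=000[0]00____   (A,0)→(C,_,right)
state=C head=4 tape=000_[0]0____   (C,0)→(C,0,left)
state=C head=3 tape=000[_]00____   (C,_)→(A,0,right)
state=A head=4 tape=0000[0]0____   (A,0)→(C,_,right)
state=C head=5 tape=0000_[0]____   (C,0)→(C,0,left)
state=C head=4 tape=0000[_]0____   (C,_)→(A,0,right)
state=A head=5 tape=00000[0]____   (A,0)→(C,_,right)
state=C head=6 tape=00000_[_]___   (C,_)→(A,0,right)
state=A head=7 tape=00000_0[_]__   (A,_)→(B,1,right)
state=B head=8 tape=00000_01[_]_   (B,_)→(A,1,left)
state=A head=7 tape=00000_0[1]1_   (A,1)→(C,0,right)
state=C head=8 tape=00000_00[1]_   (C,1)→(D,1,right)
state=D head=9 tape=00000_001[_]   (D,_)→(H,0,left)
state=H head=8 tape=00000_00[1]0
At halt the head is at cell 8.

8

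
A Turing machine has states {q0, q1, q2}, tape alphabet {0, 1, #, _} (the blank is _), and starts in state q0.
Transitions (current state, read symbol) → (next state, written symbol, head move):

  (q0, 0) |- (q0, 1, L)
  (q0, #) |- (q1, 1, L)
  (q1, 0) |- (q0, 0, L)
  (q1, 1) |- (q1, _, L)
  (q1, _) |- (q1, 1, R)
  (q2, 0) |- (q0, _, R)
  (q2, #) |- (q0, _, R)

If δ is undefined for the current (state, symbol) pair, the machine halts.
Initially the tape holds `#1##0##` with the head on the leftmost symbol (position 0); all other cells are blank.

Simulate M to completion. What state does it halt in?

q0 | ___[#]1##0##   read # → write 1, move L, go to q1
q1 | __[_]11##0##   read _ → write 1, move R, go to q1
q1 | __1[1]1##0##   read 1 → write _, move L, go to q1
q1 | __[1]_1##0##   read 1 → write _, move L, go to q1
q1 | _[_]__1##0##   read _ → write 1, move R, go to q1
q1 | _1[_]_1##0##   read _ → write 1, move R, go to q1
q1 | _11[_]1##0##   read _ → write 1, move R, go to q1
q1 | _111[1]##0##   read 1 → write _, move L, go to q1
q1 | _11[1]_##0##   read 1 → write _, move L, go to q1
q1 | _1[1]__##0##   read 1 → write _, move L, go to q1
q1 | _[1]___##0##   read 1 → write _, move L, go to q1
q1 | [_]____##0##   read _ → write 1, move R, go to q1
q1 | 1[_]___##0##   read _ → write 1, move R, go to q1
q1 | 11[_]__##0##   read _ → write 1, move R, go to q1
q1 | 111[_]_##0##   read _ → write 1, move R, go to q1
q1 | 1111[_]##0##   read _ → write 1, move R, go to q1
q1 | 11111[#]#0##
No transition is defined for (q1, #); M halts in state q1.

q1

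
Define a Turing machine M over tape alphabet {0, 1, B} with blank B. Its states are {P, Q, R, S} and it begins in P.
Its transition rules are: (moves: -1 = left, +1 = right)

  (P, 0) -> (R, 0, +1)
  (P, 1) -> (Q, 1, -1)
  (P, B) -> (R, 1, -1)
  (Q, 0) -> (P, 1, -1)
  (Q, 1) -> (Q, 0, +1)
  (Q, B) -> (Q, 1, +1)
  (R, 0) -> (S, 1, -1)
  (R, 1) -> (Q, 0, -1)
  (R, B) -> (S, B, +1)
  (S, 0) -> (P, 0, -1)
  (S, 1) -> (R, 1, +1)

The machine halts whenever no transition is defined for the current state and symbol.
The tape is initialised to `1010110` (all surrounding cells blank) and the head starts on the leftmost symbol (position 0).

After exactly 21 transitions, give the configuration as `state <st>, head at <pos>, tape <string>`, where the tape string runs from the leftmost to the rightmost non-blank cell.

state=P head=0 tape=BBB[1]010110   (P,1)→(Q,1,-1)
state=Q head=-1 tape=BB[B]1010110   (Q,B)→(Q,1,+1)
state=Q head=0 tape=BB1[1]010110   (Q,1)→(Q,0,+1)
state=Q head=1 tape=BB10[0]10110   (Q,0)→(P,1,-1)
state=P head=0 tape=BB1[0]110110   (P,0)→(R,0,+1)
state=R head=1 tape=BB10[1]10110   (R,1)→(Q,0,-1)
state=Q head=0 tape=BB1[0]010110   (Q,0)→(P,1,-1)
state=P head=-1 tape=BB[1]1010110   (P,1)→(Q,1,-1)
state=Q head=-2 tape=B[B]11010110   (Q,B)→(Q,1,+1)
state=Q head=-1 tape=B1[1]1010110   (Q,1)→(Q,0,+1)
state=Q head=0 tape=B10[1]010110   (Q,1)→(Q,0,+1)
state=Q head=1 tape=B100[0]10110   (Q,0)→(P,1,-1)
state=P head=0 tape=B10[0]110110   (P,0)→(R,0,+1)
state=R head=1 tape=B100[1]10110   (R,1)→(Q,0,-1)
state=Q head=0 tape=B10[0]010110   (Q,0)→(P,1,-1)
state=P head=-1 tape=B1[0]1010110   (P,0)→(R,0,+1)
state=R head=0 tape=B10[1]010110   (R,1)→(Q,0,-1)
state=Q head=-1 tape=B1[0]0010110   (Q,0)→(P,1,-1)
state=P head=-2 tape=B[1]10010110   (P,1)→(Q,1,-1)
state=Q head=-3 tape=[B]110010110   (Q,B)→(Q,1,+1)
state=Q head=-2 tape=1[1]10010110   (Q,1)→(Q,0,+1)
state=Q head=-1 tape=10[1]0010110
After 21 steps: state Q, head at -1, tape 1010010110.

state Q, head at -1, tape 1010010110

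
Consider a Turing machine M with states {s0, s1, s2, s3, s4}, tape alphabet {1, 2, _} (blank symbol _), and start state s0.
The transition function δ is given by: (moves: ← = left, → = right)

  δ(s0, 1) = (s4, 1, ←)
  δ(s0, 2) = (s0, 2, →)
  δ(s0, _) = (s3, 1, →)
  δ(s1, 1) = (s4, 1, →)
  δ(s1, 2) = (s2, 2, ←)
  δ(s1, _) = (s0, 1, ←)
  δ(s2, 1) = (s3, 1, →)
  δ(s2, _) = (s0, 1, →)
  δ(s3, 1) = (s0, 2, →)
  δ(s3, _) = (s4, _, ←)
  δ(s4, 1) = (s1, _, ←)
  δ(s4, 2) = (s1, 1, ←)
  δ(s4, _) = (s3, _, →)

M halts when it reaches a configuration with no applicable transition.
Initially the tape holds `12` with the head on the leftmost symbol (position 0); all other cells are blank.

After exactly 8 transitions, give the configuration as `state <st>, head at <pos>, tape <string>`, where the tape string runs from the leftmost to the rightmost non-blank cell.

state s2, head at 0, tape 22

s0 | _[1]2__   read 1 → write 1, move ←, go to s4
s4 | [_]12__   read _ → write _, move →, go to s3
s3 | _[1]2__   read 1 → write 2, move →, go to s0
s0 | _2[2]__   read 2 → write 2, move →, go to s0
s0 | _22[_]_   read _ → write 1, move →, go to s3
s3 | _221[_]   read _ → write _, move ←, go to s4
s4 | _22[1]_   read 1 → write _, move ←, go to s1
s1 | _2[2]__   read 2 → write 2, move ←, go to s2
s2 | _[2]2__
After 8 steps: state s2, head at 0, tape 22.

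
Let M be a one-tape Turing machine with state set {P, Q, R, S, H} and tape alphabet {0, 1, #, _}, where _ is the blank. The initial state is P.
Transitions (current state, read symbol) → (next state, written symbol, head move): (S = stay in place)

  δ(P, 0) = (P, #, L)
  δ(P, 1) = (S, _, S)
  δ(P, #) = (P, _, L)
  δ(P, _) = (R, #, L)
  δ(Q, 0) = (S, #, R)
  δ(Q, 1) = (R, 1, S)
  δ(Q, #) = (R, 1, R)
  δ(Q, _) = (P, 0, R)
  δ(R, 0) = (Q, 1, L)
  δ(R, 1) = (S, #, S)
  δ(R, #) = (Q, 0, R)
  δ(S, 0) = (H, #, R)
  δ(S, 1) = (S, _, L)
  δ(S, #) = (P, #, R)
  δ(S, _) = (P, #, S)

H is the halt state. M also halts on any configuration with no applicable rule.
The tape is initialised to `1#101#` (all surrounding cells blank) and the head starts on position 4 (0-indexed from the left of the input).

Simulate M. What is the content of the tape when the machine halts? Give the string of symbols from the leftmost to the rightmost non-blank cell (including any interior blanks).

#___#_#

P | __1#10[1]#   read 1 → write _, move S, go to S
S | __1#10[_]#   read _ → write #, move S, go to P
P | __1#10[#]#   read # → write _, move L, go to P
P | __1#1[0]_#   read 0 → write #, move L, go to P
P | __1#[1]#_#   read 1 → write _, move S, go to S
S | __1#[_]#_#   read _ → write #, move S, go to P
P | __1#[#]#_#   read # → write _, move L, go to P
P | __1[#]_#_#   read # → write _, move L, go to P
P | __[1]__#_#   read 1 → write _, move S, go to S
S | __[_]__#_#   read _ → write #, move S, go to P
P | __[#]__#_#   read # → write _, move L, go to P
P | _[_]___#_#   read _ → write #, move L, go to R
R | [_]#___#_#
The non-blank tape span at halt is #___#_#.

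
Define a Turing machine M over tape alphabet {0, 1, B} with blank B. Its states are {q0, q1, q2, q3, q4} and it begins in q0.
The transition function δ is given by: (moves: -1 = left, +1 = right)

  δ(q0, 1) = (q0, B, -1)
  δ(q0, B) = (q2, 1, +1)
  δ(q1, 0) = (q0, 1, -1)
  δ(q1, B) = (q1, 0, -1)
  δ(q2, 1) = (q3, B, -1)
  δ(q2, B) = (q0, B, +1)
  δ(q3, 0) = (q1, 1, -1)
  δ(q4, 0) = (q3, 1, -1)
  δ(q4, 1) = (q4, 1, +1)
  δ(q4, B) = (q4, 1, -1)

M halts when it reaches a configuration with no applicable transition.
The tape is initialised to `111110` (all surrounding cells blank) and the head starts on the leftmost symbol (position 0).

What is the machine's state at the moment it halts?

state=q0 head=0 tape=B[1]11110   (q0,1)→(q0,B,-1)
state=q0 head=-1 tape=[B]B11110   (q0,B)→(q2,1,+1)
state=q2 head=0 tape=1[B]11110   (q2,B)→(q0,B,+1)
state=q0 head=1 tape=1B[1]1110   (q0,1)→(q0,B,-1)
state=q0 head=0 tape=1[B]B1110   (q0,B)→(q2,1,+1)
state=q2 head=1 tape=11[B]1110   (q2,B)→(q0,B,+1)
state=q0 head=2 tape=11B[1]110   (q0,1)→(q0,B,-1)
state=q0 head=1 tape=11[B]B110   (q0,B)→(q2,1,+1)
state=q2 head=2 tape=111[B]110   (q2,B)→(q0,B,+1)
state=q0 head=3 tape=111B[1]10   (q0,1)→(q0,B,-1)
state=q0 head=2 tape=111[B]B10   (q0,B)→(q2,1,+1)
state=q2 head=3 tape=1111[B]10   (q2,B)→(q0,B,+1)
state=q0 head=4 tape=1111B[1]0   (q0,1)→(q0,B,-1)
state=q0 head=3 tape=1111[B]B0   (q0,B)→(q2,1,+1)
state=q2 head=4 tape=11111[B]0   (q2,B)→(q0,B,+1)
state=q0 head=5 tape=11111B[0]
No transition is defined for (q0, 0); M halts in state q0.

q0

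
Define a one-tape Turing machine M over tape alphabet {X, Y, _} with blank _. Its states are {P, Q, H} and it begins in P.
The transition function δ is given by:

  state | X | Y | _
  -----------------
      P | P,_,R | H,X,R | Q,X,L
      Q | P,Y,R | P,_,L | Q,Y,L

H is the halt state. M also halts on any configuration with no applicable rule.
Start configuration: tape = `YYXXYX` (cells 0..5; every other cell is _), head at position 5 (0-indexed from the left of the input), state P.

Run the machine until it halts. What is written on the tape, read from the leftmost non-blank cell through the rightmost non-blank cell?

YYYXXYX

P | YYXXY[X]_   read X → write _, move R, go to P
P | YYXXY_[_]   read _ → write X, move L, go to Q
Q | YYXXY[_]X   read _ → write Y, move L, go to Q
Q | YYXX[Y]YX   read Y → write _, move L, go to P
P | YYX[X]_YX   read X → write _, move R, go to P
P | YYX_[_]YX   read _ → write X, move L, go to Q
Q | YYX[_]XYX   read _ → write Y, move L, go to Q
Q | YY[X]YXYX   read X → write Y, move R, go to P
P | YYY[Y]XYX   read Y → write X, move R, go to H
H | YYYX[X]YX
The non-blank tape span at halt is YYYXXYX.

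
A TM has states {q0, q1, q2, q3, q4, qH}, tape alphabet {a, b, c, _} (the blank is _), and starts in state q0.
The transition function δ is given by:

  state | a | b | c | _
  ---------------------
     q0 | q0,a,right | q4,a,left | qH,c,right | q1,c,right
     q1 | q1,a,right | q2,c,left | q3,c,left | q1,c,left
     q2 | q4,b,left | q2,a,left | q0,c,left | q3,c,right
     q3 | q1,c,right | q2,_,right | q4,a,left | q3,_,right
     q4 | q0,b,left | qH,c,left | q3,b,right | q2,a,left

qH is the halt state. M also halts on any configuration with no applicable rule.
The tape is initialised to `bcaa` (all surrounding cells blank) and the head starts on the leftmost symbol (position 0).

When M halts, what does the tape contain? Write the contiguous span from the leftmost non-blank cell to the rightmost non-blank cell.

state=q0 head=0 tape=__[b]caa   (q0,b)→(q4,a,left)
state=q4 head=-1 tape=_[_]acaa   (q4,_)→(q2,a,left)
state=q2 head=-2 tape=[_]aacaa   (q2,_)→(q3,c,right)
state=q3 head=-1 tape=c[a]acaa   (q3,a)→(q1,c,right)
state=q1 head=0 tape=cc[a]caa   (q1,a)→(q1,a,right)
state=q1 head=1 tape=cca[c]aa   (q1,c)→(q3,c,left)
state=q3 head=0 tape=cc[a]caa   (q3,a)→(q1,c,right)
state=q1 head=1 tape=ccc[c]aa   (q1,c)→(q3,c,left)
state=q3 head=0 tape=cc[c]caa   (q3,c)→(q4,a,left)
state=q4 head=-1 tape=c[c]acaa   (q4,c)→(q3,b,right)
state=q3 head=0 tape=cb[a]caa   (q3,a)→(q1,c,right)
state=q1 head=1 tape=cbc[c]aa   (q1,c)→(q3,c,left)
state=q3 head=0 tape=cb[c]caa   (q3,c)→(q4,a,left)
state=q4 head=-1 tape=c[b]acaa   (q4,b)→(qH,c,left)
state=qH head=-2 tape=[c]cacaa
The non-blank tape span at halt is ccacaa.

ccacaa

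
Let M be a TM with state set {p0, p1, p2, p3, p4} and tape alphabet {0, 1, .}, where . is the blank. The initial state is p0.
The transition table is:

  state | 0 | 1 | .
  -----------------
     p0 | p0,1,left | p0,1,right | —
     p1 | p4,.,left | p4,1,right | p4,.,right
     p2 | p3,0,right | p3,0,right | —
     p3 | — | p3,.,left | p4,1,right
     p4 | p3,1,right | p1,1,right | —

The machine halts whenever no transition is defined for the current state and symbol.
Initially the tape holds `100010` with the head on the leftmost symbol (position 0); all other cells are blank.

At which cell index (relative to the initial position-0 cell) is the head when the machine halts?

6

state=p0 head=0 tape=[1]00010.   (p0,1)→(p0,1,right)
state=p0 head=1 tape=1[0]0010.   (p0,0)→(p0,1,left)
state=p0 head=0 tape=[1]10010.   (p0,1)→(p0,1,right)
state=p0 head=1 tape=1[1]0010.   (p0,1)→(p0,1,right)
state=p0 head=2 tape=11[0]010.   (p0,0)→(p0,1,left)
state=p0 head=1 tape=1[1]1010.   (p0,1)→(p0,1,right)
state=p0 head=2 tape=11[1]010.   (p0,1)→(p0,1,right)
state=p0 head=3 tape=111[0]10.   (p0,0)→(p0,1,left)
state=p0 head=2 tape=11[1]110.   (p0,1)→(p0,1,right)
state=p0 head=3 tape=111[1]10.   (p0,1)→(p0,1,right)
state=p0 head=4 tape=1111[1]0.   (p0,1)→(p0,1,right)
state=p0 head=5 tape=11111[0].   (p0,0)→(p0,1,left)
state=p0 head=4 tape=1111[1]1.   (p0,1)→(p0,1,right)
state=p0 head=5 tape=11111[1].   (p0,1)→(p0,1,right)
state=p0 head=6 tape=111111[.]
At halt the head is at cell 6.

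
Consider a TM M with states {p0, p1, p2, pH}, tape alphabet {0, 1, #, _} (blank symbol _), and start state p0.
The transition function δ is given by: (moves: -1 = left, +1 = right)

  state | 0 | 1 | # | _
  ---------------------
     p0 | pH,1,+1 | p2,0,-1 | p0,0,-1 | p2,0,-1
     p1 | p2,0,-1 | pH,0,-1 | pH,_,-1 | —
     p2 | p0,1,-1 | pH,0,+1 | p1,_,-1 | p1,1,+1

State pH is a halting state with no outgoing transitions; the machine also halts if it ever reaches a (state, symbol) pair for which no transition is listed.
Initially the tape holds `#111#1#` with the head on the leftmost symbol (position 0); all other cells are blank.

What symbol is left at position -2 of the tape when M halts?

p0 | __[#]111#1#   read # → write 0, move -1, go to p0
p0 | _[_]0111#1#   read _ → write 0, move -1, go to p2
p2 | [_]00111#1#   read _ → write 1, move +1, go to p1
p1 | 1[0]0111#1#   read 0 → write 0, move -1, go to p2
p2 | [1]00111#1#   read 1 → write 0, move +1, go to pH
pH | 0[0]0111#1#
Cell -2 holds 0 when M halts.

0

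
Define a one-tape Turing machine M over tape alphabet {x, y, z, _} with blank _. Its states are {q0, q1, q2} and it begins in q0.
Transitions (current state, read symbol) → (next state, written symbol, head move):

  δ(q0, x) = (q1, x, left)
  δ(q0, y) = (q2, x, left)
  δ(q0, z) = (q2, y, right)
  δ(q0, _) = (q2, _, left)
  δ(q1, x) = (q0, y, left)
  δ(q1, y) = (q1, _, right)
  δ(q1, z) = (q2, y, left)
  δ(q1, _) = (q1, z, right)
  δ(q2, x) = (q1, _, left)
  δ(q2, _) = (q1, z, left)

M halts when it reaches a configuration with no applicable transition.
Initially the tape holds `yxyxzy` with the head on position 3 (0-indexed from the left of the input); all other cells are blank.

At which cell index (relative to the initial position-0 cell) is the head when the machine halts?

q0 | yxy[x]zy   read x → write x, move left, go to q1
q1 | yx[y]xzy   read y → write _, move right, go to q1
q1 | yx_[x]zy   read x → write y, move left, go to q0
q0 | yx[_]yzy   read _ → write _, move left, go to q2
q2 | y[x]_yzy   read x → write _, move left, go to q1
q1 | [y]__yzy   read y → write _, move right, go to q1
q1 | _[_]_yzy   read _ → write z, move right, go to q1
q1 | _z[_]yzy   read _ → write z, move right, go to q1
q1 | _zz[y]zy   read y → write _, move right, go to q1
q1 | _zz_[z]y   read z → write y, move left, go to q2
q2 | _zz[_]yy   read _ → write z, move left, go to q1
q1 | _z[z]zyy   read z → write y, move left, go to q2
q2 | _[z]yzyy
At halt the head is at cell 1.

1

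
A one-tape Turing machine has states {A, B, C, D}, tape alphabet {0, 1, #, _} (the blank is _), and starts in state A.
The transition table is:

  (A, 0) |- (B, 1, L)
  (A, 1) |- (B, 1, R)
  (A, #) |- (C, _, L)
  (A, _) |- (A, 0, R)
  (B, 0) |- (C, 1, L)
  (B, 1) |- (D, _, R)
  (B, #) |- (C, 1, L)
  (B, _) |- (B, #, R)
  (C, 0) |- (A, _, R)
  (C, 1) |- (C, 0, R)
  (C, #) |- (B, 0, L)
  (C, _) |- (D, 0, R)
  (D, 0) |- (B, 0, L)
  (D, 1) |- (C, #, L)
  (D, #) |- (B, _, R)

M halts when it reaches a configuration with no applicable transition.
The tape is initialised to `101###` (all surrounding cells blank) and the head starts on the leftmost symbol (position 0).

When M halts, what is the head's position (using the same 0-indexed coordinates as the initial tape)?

7

A | [1]01###__   read 1 → write 1, move R, go to B
B | 1[0]1###__   read 0 → write 1, move L, go to C
C | [1]11###__   read 1 → write 0, move R, go to C
C | 0[1]1###__   read 1 → write 0, move R, go to C
C | 00[1]###__   read 1 → write 0, move R, go to C
C | 000[#]##__   read # → write 0, move L, go to B
B | 00[0]0##__   read 0 → write 1, move L, go to C
C | 0[0]10##__   read 0 → write _, move R, go to A
A | 0_[1]0##__   read 1 → write 1, move R, go to B
B | 0_1[0]##__   read 0 → write 1, move L, go to C
C | 0_[1]1##__   read 1 → write 0, move R, go to C
C | 0_0[1]##__   read 1 → write 0, move R, go to C
C | 0_00[#]#__   read # → write 0, move L, go to B
B | 0_0[0]0#__   read 0 → write 1, move L, go to C
C | 0_[0]10#__   read 0 → write _, move R, go to A
A | 0__[1]0#__   read 1 → write 1, move R, go to B
B | 0__1[0]#__   read 0 → write 1, move L, go to C
C | 0__[1]1#__   read 1 → write 0, move R, go to C
C | 0__0[1]#__   read 1 → write 0, move R, go to C
C | 0__00[#]__   read # → write 0, move L, go to B
B | 0__0[0]0__   read 0 → write 1, move L, go to C
C | 0__[0]10__   read 0 → write _, move R, go to A
A | 0___[1]0__   read 1 → write 1, move R, go to B
B | 0___1[0]__   read 0 → write 1, move L, go to C
C | 0___[1]1__   read 1 → write 0, move R, go to C
C | 0___0[1]__   read 1 → write 0, move R, go to C
C | 0___00[_]_   read _ → write 0, move R, go to D
D | 0___000[_]
At halt the head is at cell 7.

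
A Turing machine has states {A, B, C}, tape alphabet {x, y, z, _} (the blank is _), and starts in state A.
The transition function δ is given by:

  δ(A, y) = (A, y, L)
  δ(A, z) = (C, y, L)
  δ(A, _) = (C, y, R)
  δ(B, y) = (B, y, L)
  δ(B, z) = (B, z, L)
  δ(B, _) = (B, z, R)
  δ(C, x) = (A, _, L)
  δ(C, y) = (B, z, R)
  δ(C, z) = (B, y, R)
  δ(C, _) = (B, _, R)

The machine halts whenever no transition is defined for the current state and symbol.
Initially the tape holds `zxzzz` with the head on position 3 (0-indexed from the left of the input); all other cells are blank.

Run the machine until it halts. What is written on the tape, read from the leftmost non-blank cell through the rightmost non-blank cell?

state=A head=3 tape=zxz[z]z   (A,z)→(C,y,L)
state=C head=2 tape=zx[z]yz   (C,z)→(B,y,R)
state=B head=3 tape=zxy[y]z   (B,y)→(B,y,L)
state=B head=2 tape=zx[y]yz   (B,y)→(B,y,L)
state=B head=1 tape=z[x]yyz
The non-blank tape span at halt is zxyyz.

zxyyz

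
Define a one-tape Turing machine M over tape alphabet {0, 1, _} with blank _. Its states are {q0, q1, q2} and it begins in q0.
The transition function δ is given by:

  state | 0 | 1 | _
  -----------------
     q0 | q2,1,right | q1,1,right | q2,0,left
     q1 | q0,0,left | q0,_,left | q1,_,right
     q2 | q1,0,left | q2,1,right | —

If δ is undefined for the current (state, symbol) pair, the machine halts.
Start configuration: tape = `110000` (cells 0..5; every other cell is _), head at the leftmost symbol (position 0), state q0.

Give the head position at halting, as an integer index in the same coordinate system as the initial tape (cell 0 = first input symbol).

-2

q0 | __[1]10000   read 1 → write 1, move right, go to q1
q1 | __1[1]0000   read 1 → write _, move left, go to q0
q0 | __[1]_0000   read 1 → write 1, move right, go to q1
q1 | __1[_]0000   read _ → write _, move right, go to q1
q1 | __1_[0]000   read 0 → write 0, move left, go to q0
q0 | __1[_]0000   read _ → write 0, move left, go to q2
q2 | __[1]00000   read 1 → write 1, move right, go to q2
q2 | __1[0]0000   read 0 → write 0, move left, go to q1
q1 | __[1]00000   read 1 → write _, move left, go to q0
q0 | _[_]_00000   read _ → write 0, move left, go to q2
q2 | [_]0_00000
At halt the head is at cell -2.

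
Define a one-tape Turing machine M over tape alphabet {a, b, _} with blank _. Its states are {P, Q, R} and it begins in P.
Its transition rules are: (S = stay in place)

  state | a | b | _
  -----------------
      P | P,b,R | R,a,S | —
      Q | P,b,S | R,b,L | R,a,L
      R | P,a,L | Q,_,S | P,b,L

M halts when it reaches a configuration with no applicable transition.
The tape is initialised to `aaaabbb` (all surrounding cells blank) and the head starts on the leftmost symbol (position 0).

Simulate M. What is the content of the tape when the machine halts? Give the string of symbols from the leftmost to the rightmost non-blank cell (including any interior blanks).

aaaaabb

P | _[a]aaabbb   read a → write b, move R, go to P
P | _b[a]aabbb   read a → write b, move R, go to P
P | _bb[a]abbb   read a → write b, move R, go to P
P | _bbb[a]bbb   read a → write b, move R, go to P
P | _bbbb[b]bb   read b → write a, move S, go to R
R | _bbbb[a]bb   read a → write a, move L, go to P
P | _bbb[b]abb   read b → write a, move S, go to R
R | _bbb[a]abb   read a → write a, move L, go to P
P | _bb[b]aabb   read b → write a, move S, go to R
R | _bb[a]aabb   read a → write a, move L, go to P
P | _b[b]aaabb   read b → write a, move S, go to R
R | _b[a]aaabb   read a → write a, move L, go to P
P | _[b]aaaabb   read b → write a, move S, go to R
R | _[a]aaaabb   read a → write a, move L, go to P
P | [_]aaaaabb
The non-blank tape span at halt is aaaaabb.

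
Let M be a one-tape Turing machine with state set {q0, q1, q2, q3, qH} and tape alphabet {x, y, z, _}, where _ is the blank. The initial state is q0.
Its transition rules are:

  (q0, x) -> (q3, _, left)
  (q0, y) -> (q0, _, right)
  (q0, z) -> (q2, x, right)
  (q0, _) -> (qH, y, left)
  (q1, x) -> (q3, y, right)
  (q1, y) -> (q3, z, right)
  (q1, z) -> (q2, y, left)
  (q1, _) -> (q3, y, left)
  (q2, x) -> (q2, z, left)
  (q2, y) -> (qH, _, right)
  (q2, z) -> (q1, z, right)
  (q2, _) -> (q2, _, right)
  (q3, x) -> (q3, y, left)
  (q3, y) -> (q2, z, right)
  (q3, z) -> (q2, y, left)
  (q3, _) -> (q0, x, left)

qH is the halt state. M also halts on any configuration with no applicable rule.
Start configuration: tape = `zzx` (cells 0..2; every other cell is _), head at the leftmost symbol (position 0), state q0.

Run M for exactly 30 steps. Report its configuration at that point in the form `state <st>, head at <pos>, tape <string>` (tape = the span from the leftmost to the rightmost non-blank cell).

state q3, head at 4, tape zzzz

q0 | _[z]zx__   read z → write x, move right, go to q2
q2 | _x[z]x__   read z → write z, move right, go to q1
q1 | _xz[x]__   read x → write y, move right, go to q3
q3 | _xzy[_]_   read _ → write x, move left, go to q0
q0 | _xz[y]x_   read y → write _, move right, go to q0
q0 | _xz_[x]_   read x → write _, move left, go to q3
q3 | _xz[_]__   read _ → write x, move left, go to q0
q0 | _x[z]x__   read z → write x, move right, go to q2
q2 | _xx[x]__   read x → write z, move left, go to q2
q2 | _x[x]z__   read x → write z, move left, go to q2
q2 | _[x]zz__   read x → write z, move left, go to q2
q2 | [_]zzz__   read _ → write _, move right, go to q2
q2 | _[z]zz__   read z → write z, move right, go to q1
q1 | _z[z]z__   read z → write y, move left, go to q2
q2 | _[z]yz__   read z → write z, move right, go to q1
q1 | _z[y]z__   read y → write z, move right, go to q3
q3 | _zz[z]__   read z → write y, move left, go to q2
q2 | _z[z]y__   read z → write z, move right, go to q1
q1 | _zz[y]__   read y → write z, move right, go to q3
q3 | _zzz[_]_   read _ → write x, move left, go to q0
q0 | _zz[z]x_   read z → write x, move right, go to q2
q2 | _zzx[x]_   read x → write z, move left, go to q2
q2 | _zz[x]z_   read x → write z, move left, go to q2
q2 | _z[z]zz_   read z → write z, move right, go to q1
q1 | _zz[z]z_   read z → write y, move left, go to q2
q2 | _z[z]yz_   read z → write z, move right, go to q1
q1 | _zz[y]z_   read y → write z, move right, go to q3
q3 | _zzz[z]_   read z → write y, move left, go to q2
q2 | _zz[z]y_   read z → write z, move right, go to q1
q1 | _zzz[y]_   read y → write z, move right, go to q3
q3 | _zzzz[_]
After 30 steps: state q3, head at 4, tape zzzz.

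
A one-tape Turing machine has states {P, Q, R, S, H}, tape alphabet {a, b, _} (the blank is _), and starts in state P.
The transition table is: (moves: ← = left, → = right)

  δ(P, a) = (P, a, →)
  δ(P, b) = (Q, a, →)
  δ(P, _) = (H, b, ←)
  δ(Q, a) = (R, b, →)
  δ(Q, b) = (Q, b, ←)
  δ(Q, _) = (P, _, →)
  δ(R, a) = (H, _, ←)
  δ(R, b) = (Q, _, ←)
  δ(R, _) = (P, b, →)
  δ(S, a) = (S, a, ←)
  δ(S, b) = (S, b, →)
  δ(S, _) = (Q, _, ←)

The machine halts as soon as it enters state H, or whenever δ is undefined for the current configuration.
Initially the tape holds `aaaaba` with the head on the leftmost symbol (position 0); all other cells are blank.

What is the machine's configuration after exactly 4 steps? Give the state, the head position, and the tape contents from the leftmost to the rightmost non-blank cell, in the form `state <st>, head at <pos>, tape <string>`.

P | [a]aaaba   read a → write a, move →, go to P
P | a[a]aaba   read a → write a, move →, go to P
P | aa[a]aba   read a → write a, move →, go to P
P | aaa[a]ba   read a → write a, move →, go to P
P | aaaa[b]a
After 4 steps: state P, head at 4, tape aaaaba.

state P, head at 4, tape aaaaba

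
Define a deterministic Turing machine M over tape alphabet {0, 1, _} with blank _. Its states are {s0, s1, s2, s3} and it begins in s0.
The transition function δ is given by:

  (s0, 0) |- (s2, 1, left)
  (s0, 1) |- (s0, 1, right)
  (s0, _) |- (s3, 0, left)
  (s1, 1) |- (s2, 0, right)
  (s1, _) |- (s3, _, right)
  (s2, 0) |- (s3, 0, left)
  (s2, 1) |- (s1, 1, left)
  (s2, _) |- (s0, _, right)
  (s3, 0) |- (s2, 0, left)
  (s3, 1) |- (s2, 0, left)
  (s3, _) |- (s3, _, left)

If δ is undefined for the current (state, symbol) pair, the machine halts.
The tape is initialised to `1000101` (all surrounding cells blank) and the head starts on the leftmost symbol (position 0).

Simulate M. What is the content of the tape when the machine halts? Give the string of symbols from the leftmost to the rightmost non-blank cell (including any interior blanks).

0110101

state=s0 head=0 tape=_[1]000101   (s0,1)→(s0,1,right)
state=s0 head=1 tape=_1[0]00101   (s0,0)→(s2,1,left)
state=s2 head=0 tape=_[1]100101   (s2,1)→(s1,1,left)
state=s1 head=-1 tape=[_]1100101   (s1,_)→(s3,_,right)
state=s3 head=0 tape=_[1]100101   (s3,1)→(s2,0,left)
state=s2 head=-1 tape=[_]0100101   (s2,_)→(s0,_,right)
state=s0 head=0 tape=_[0]100101   (s0,0)→(s2,1,left)
state=s2 head=-1 tape=[_]1100101   (s2,_)→(s0,_,right)
state=s0 head=0 tape=_[1]100101   (s0,1)→(s0,1,right)
state=s0 head=1 tape=_1[1]00101   (s0,1)→(s0,1,right)
state=s0 head=2 tape=_11[0]0101   (s0,0)→(s2,1,left)
state=s2 head=1 tape=_1[1]10101   (s2,1)→(s1,1,left)
state=s1 head=0 tape=_[1]110101   (s1,1)→(s2,0,right)
state=s2 head=1 tape=_0[1]10101   (s2,1)→(s1,1,left)
state=s1 head=0 tape=_[0]110101
The non-blank tape span at halt is 0110101.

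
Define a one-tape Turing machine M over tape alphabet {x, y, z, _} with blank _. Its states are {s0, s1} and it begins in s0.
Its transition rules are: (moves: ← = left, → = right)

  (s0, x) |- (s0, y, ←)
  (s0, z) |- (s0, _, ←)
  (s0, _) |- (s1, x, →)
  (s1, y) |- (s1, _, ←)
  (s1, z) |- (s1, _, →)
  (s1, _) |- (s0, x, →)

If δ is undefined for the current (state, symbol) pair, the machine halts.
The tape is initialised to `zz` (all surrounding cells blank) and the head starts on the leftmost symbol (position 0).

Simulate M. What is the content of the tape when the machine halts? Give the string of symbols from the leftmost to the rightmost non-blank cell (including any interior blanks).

x_y

s0 | __[z]z   read z → write _, move ←, go to s0
s0 | _[_]_z   read _ → write x, move →, go to s1
s1 | _x[_]z   read _ → write x, move →, go to s0
s0 | _xx[z]   read z → write _, move ←, go to s0
s0 | _x[x]_   read x → write y, move ←, go to s0
s0 | _[x]y_   read x → write y, move ←, go to s0
s0 | [_]yy_   read _ → write x, move →, go to s1
s1 | x[y]y_   read y → write _, move ←, go to s1
s1 | [x]_y_
The non-blank tape span at halt is x_y.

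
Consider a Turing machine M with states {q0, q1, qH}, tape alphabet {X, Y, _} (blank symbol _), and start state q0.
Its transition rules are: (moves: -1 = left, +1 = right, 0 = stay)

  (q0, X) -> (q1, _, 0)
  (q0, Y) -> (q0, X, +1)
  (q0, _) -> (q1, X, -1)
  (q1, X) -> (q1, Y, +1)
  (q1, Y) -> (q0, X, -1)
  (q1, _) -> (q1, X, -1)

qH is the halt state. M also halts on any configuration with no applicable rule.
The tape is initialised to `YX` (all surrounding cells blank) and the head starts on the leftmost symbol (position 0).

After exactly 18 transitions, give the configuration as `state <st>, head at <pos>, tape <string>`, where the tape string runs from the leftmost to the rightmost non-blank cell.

state q1, head at 1, tape YXXX

state=q0 head=0 tape=[Y]X__   (q0,Y)→(q0,X,+1)
state=q0 head=1 tape=X[X]__   (q0,X)→(q1,_,0)
state=q1 head=1 tape=X[_]__   (q1,_)→(q1,X,-1)
state=q1 head=0 tape=[X]X__   (q1,X)→(q1,Y,+1)
state=q1 head=1 tape=Y[X]__   (q1,X)→(q1,Y,+1)
state=q1 head=2 tape=YY[_]_   (q1,_)→(q1,X,-1)
state=q1 head=1 tape=Y[Y]X_   (q1,Y)→(q0,X,-1)
state=q0 head=0 tape=[Y]XX_   (q0,Y)→(q0,X,+1)
state=q0 head=1 tape=X[X]X_   (q0,X)→(q1,_,0)
state=q1 head=1 tape=X[_]X_   (q1,_)→(q1,X,-1)
state=q1 head=0 tape=[X]XX_   (q1,X)→(q1,Y,+1)
state=q1 head=1 tape=Y[X]X_   (q1,X)→(q1,Y,+1)
state=q1 head=2 tape=YY[X]_   (q1,X)→(q1,Y,+1)
state=q1 head=3 tape=YYY[_]   (q1,_)→(q1,X,-1)
state=q1 head=2 tape=YY[Y]X   (q1,Y)→(q0,X,-1)
state=q0 head=1 tape=Y[Y]XX   (q0,Y)→(q0,X,+1)
state=q0 head=2 tape=YX[X]X   (q0,X)→(q1,_,0)
state=q1 head=2 tape=YX[_]X   (q1,_)→(q1,X,-1)
state=q1 head=1 tape=Y[X]XX
After 18 steps: state q1, head at 1, tape YXXX.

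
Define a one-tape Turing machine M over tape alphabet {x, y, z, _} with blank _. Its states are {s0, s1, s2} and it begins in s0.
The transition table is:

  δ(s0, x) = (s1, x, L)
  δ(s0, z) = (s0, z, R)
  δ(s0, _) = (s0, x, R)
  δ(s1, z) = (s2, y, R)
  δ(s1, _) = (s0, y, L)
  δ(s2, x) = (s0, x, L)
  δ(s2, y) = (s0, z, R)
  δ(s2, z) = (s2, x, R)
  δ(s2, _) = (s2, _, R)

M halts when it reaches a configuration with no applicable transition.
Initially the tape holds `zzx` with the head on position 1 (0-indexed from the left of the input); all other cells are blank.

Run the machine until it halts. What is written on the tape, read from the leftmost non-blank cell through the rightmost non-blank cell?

state=s0 head=1 tape=z[z]x   (s0,z)→(s0,z,R)
state=s0 head=2 tape=zz[x]   (s0,x)→(s1,x,L)
state=s1 head=1 tape=z[z]x   (s1,z)→(s2,y,R)
state=s2 head=2 tape=zy[x]   (s2,x)→(s0,x,L)
state=s0 head=1 tape=z[y]x
The non-blank tape span at halt is zyx.

zyx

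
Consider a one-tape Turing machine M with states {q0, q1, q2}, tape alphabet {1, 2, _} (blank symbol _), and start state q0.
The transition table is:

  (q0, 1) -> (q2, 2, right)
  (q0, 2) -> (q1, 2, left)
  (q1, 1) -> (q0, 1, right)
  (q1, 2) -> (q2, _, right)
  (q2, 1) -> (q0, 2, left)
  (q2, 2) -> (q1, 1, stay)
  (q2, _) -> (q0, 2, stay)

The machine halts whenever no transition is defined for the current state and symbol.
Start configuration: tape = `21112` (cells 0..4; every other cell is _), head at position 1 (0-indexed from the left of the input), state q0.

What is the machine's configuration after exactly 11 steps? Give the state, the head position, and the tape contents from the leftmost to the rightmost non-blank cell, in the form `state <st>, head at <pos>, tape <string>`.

state q1, head at 1, tape 1212

q0 | 2[1]112   read 1 → write 2, move right, go to q2
q2 | 22[1]12   read 1 → write 2, move left, go to q0
q0 | 2[2]212   read 2 → write 2, move left, go to q1
q1 | [2]2212   read 2 → write _, move right, go to q2
q2 | _[2]212   read 2 → write 1, move stay, go to q1
q1 | _[1]212   read 1 → write 1, move right, go to q0
q0 | _1[2]12   read 2 → write 2, move left, go to q1
q1 | _[1]212   read 1 → write 1, move right, go to q0
q0 | _1[2]12   read 2 → write 2, move left, go to q1
q1 | _[1]212   read 1 → write 1, move right, go to q0
q0 | _1[2]12   read 2 → write 2, move left, go to q1
q1 | _[1]212
After 11 steps: state q1, head at 1, tape 1212.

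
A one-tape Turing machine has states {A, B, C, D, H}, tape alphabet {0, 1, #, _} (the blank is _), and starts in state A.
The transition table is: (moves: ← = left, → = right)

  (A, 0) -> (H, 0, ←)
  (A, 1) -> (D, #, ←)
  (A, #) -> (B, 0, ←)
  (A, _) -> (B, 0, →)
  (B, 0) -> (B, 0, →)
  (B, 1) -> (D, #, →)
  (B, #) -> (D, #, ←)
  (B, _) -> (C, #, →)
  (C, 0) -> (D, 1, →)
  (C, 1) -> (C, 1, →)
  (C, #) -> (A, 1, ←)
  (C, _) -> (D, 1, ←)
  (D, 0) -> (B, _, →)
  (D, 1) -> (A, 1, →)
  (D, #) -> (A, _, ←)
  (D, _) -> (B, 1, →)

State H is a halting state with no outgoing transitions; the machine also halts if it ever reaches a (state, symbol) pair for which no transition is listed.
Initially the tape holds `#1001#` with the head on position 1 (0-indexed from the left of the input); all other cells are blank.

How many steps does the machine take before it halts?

20

A | _#[1]001#_   read 1 → write #, move ←, go to D
D | _[#]#001#_   read # → write _, move ←, go to A
A | [_]_#001#_   read _ → write 0, move →, go to B
B | 0[_]#001#_   read _ → write #, move →, go to C
C | 0#[#]001#_   read # → write 1, move ←, go to A
A | 0[#]1001#_   read # → write 0, move ←, go to B
B | [0]01001#_   read 0 → write 0, move →, go to B
B | 0[0]1001#_   read 0 → write 0, move →, go to B
B | 00[1]001#_   read 1 → write #, move →, go to D
D | 00#[0]01#_   read 0 → write _, move →, go to B
B | 00#_[0]1#_   read 0 → write 0, move →, go to B
B | 00#_0[1]#_   read 1 → write #, move →, go to D
D | 00#_0#[#]_   read # → write _, move ←, go to A
A | 00#_0[#]__   read # → write 0, move ←, go to B
B | 00#_[0]0__   read 0 → write 0, move →, go to B
B | 00#_0[0]__   read 0 → write 0, move →, go to B
B | 00#_00[_]_   read _ → write #, move →, go to C
C | 00#_00#[_]   read _ → write 1, move ←, go to D
D | 00#_00[#]1   read # → write _, move ←, go to A
A | 00#_0[0]_1   read 0 → write 0, move ←, go to H
H | 00#_[0]0_1
M halts after 20 transitions.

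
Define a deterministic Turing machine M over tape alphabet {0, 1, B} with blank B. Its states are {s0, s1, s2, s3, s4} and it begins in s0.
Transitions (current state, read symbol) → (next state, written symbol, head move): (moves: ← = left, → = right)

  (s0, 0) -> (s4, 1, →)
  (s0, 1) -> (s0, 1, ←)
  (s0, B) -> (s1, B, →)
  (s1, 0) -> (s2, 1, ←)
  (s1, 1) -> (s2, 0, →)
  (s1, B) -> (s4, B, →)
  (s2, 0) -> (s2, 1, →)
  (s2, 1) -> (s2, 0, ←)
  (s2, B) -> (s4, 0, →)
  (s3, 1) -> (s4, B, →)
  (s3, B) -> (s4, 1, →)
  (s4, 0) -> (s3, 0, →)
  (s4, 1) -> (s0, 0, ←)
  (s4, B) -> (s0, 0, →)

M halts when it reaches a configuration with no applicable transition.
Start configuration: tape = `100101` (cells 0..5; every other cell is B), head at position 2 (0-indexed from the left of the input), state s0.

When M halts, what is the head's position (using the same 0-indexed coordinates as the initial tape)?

1

s0 | B10[0]101   read 0 → write 1, move →, go to s4
s4 | B101[1]01   read 1 → write 0, move ←, go to s0
s0 | B10[1]001   read 1 → write 1, move ←, go to s0
s0 | B1[0]1001   read 0 → write 1, move →, go to s4
s4 | B11[1]001   read 1 → write 0, move ←, go to s0
s0 | B1[1]0001   read 1 → write 1, move ←, go to s0
s0 | B[1]10001   read 1 → write 1, move ←, go to s0
s0 | [B]110001   read B → write B, move →, go to s1
s1 | B[1]10001   read 1 → write 0, move →, go to s2
s2 | B0[1]0001   read 1 → write 0, move ←, go to s2
s2 | B[0]00001   read 0 → write 1, move →, go to s2
s2 | B1[0]0001   read 0 → write 1, move →, go to s2
s2 | B11[0]001   read 0 → write 1, move →, go to s2
s2 | B111[0]01   read 0 → write 1, move →, go to s2
s2 | B1111[0]1   read 0 → write 1, move →, go to s2
s2 | B11111[1]   read 1 → write 0, move ←, go to s2
s2 | B1111[1]0   read 1 → write 0, move ←, go to s2
s2 | B111[1]00   read 1 → write 0, move ←, go to s2
s2 | B11[1]000   read 1 → write 0, move ←, go to s2
s2 | B1[1]0000   read 1 → write 0, move ←, go to s2
s2 | B[1]00000   read 1 → write 0, move ←, go to s2
s2 | [B]000000   read B → write 0, move →, go to s4
s4 | 0[0]00000   read 0 → write 0, move →, go to s3
s3 | 00[0]0000
At halt the head is at cell 1.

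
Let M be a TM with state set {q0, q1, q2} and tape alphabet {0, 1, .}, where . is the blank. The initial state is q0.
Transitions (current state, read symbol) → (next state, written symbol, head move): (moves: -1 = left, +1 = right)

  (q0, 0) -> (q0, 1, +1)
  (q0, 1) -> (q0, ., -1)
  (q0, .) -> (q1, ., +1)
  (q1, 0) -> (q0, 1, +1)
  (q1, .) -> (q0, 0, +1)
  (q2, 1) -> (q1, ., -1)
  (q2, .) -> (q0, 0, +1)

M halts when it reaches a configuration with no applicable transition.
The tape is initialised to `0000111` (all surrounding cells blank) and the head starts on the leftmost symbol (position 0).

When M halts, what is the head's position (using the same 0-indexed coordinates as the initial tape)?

state=q0 head=0 tape=.[0]000111   (q0,0)→(q0,1,+1)
state=q0 head=1 tape=.1[0]00111   (q0,0)→(q0,1,+1)
state=q0 head=2 tape=.11[0]0111   (q0,0)→(q0,1,+1)
state=q0 head=3 tape=.111[0]111   (q0,0)→(q0,1,+1)
state=q0 head=4 tape=.1111[1]11   (q0,1)→(q0,.,-1)
state=q0 head=3 tape=.111[1].11   (q0,1)→(q0,.,-1)
state=q0 head=2 tape=.11[1]..11   (q0,1)→(q0,.,-1)
state=q0 head=1 tape=.1[1]...11   (q0,1)→(q0,.,-1)
state=q0 head=0 tape=.[1]....11   (q0,1)→(q0,.,-1)
state=q0 head=-1 tape=[.].....11   (q0,.)→(q1,.,+1)
state=q1 head=0 tape=.[.]....11   (q1,.)→(q0,0,+1)
state=q0 head=1 tape=.0[.]...11   (q0,.)→(q1,.,+1)
state=q1 head=2 tape=.0.[.]..11   (q1,.)→(q0,0,+1)
state=q0 head=3 tape=.0.0[.].11   (q0,.)→(q1,.,+1)
state=q1 head=4 tape=.0.0.[.]11   (q1,.)→(q0,0,+1)
state=q0 head=5 tape=.0.0.0[1]1   (q0,1)→(q0,.,-1)
state=q0 head=4 tape=.0.0.[0].1   (q0,0)→(q0,1,+1)
state=q0 head=5 tape=.0.0.1[.]1   (q0,.)→(q1,.,+1)
state=q1 head=6 tape=.0.0.1.[1]
At halt the head is at cell 6.

6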